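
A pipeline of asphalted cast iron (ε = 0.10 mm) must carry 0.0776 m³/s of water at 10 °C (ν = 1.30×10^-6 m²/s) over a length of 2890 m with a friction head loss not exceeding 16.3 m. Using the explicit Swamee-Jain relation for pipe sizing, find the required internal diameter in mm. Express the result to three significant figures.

D ≈ 279 mm

Swamee-Jain (Type III): D = 0.66·[ε^1.25·(LQ²/(gh_f))^4.75 + ν·Q^9.4·(L/(gh_f))^5.2]^0.04
LQ²/(gh_f) = 0.1088; L/(gh_f) = 18.07
Term 1 = ε^1.25·(…)^4.75 = 2.66×10^-10; Term 2 = ν·Q^9.4·(…)^5.2 = 1.64×10^-10
D = 0.66·(2.66×10^-10 + 1.64×10^-10)^0.04 = 0.2785 m = 279 mm
Check: V = 1.27 m/s, Re = 2.73×10^5, f = 0.01761, h_f = 15.1 m ≈ 16.3 m ✓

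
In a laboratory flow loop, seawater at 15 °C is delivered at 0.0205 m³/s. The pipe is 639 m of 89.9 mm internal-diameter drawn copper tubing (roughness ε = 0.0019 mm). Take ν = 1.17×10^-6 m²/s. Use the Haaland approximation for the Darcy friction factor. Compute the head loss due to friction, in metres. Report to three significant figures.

V = 4Q/(πD²) = 4·0.0205/(π·0.0899²) = 3.230 m/s
Re = VD/ν = 3.230·0.0899/1.17×10^-6 = 2.48×10^5 → turbulent
ε/D = 0.0019/89.9 = 2.11×10^-5
Haaland: f = 0.01502
h_f = f(L/D)V²/(2g) = 0.01502·(639/0.0899)·3.230²/(2·9.81) = 56.76 m

h_f ≈ 56.8 m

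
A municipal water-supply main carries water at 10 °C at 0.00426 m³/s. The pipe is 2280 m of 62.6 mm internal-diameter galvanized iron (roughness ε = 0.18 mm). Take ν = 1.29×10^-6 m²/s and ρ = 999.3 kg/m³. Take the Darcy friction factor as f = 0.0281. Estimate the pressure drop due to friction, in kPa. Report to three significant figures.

Δp ≈ 980 kPa

V = 4Q/(πD²) = 4·0.00426/(π·0.0626²) = 1.384 m/s
h_f = f(L/D)V²/(2g) = 0.02810·(2280/0.0626)·1.384²/(2·9.81) = 99.93 m
Δp = ρg·h_f = 999.3·9.81·99.93 = 979.7 kPa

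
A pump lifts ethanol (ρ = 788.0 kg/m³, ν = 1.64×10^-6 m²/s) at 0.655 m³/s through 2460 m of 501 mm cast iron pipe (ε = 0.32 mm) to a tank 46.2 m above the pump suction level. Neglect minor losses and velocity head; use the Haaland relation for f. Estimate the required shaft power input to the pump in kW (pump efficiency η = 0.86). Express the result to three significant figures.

V = 4Q/(πD²) = 3.323 m/s; Re = 1.02×10^6; ε/D = 6.39×10^-4; f = 0.01805
h_f = f(L/D)V²/2g = 49.88 m
Total head H = z + h_f = 46.2 + 49.88 = 96.08 m
P_hyd = ρgQH = 788.0·9.81·0.655·96.08 = 486.5 kW
P_shaft = P_hyd/η = 486.5/0.86 = 565.7 kW

P_shaft ≈ 566 kW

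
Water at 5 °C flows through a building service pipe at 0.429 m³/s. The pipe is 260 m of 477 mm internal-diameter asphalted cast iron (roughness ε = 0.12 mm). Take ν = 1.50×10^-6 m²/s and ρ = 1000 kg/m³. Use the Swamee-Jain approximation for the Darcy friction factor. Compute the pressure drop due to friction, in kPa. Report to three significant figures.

Δp ≈ 24.4 kPa

V = 4Q/(πD²) = 4·0.429/(π·0.477²) = 2.401 m/s
Re = VD/ν = 2.401·0.477/1.50×10^-6 = 7.63×10^5 → turbulent
ε/D = 0.12/477 = 2.52×10^-4
Swamee-Jain: f = 0.01553
h_f = f(L/D)V²/(2g) = 0.01553·(260/0.477)·2.401²/(2·9.81) = 2.486 m
Δp = ρg·h_f = 1000·9.81·2.486 = 24.39 kPa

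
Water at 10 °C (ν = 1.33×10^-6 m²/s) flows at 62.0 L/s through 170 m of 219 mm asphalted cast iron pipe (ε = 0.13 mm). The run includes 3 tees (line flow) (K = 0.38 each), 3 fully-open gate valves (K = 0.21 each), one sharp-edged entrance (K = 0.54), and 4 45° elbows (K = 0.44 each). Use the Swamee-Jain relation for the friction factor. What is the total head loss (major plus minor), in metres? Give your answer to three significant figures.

V = 4Q/(πD²) = 1.646 m/s; V²/2g = 0.1381 m
Re = 2.71×10^5, ε/D = 5.94×10^-4 → f = 0.01897 (Swamee-Jain)
Major: h_f = f(L/D)·V²/2g = 0.01897·776.3·0.1381 = 2.034 m
Minor: ΣK = 4.07; h_m = ΣK·V²/2g = 0.5620 m
Total H_L = 2.034 + 0.5620 = 2.596 m

H_L ≈ 2.60 m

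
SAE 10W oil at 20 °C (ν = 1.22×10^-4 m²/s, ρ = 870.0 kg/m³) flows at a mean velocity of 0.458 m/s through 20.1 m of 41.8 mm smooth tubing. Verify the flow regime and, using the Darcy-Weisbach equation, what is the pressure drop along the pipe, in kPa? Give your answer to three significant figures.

Re = VD/ν = 0.458·0.04180/1.22×10^-4 = 157 → laminar (Re < 2300)
f = 64/Re = 0.4078
h_f = f(L/D)V²/(2g) = 0.4078·(20.1/0.04180)·0.458²/(2·9.81) = 2.097 m
Δp = ρg·h_f = 870.0·9.81·2.097 = 17.90 kPa

Δp ≈ 17.9 kPa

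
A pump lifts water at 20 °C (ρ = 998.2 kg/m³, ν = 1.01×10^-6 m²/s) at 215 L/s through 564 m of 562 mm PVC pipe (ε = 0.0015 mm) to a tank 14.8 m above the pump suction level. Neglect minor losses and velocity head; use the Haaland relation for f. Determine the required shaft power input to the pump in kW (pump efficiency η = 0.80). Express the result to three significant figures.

P_shaft ≈ 40.3 kW

V = 4Q/(πD²) = 0.8667 m/s; Re = 4.82×10^5; ε/D = 2.67×10^-6; f = 0.01318
h_f = f(L/D)V²/2g = 0.5063 m
Total head H = z + h_f = 14.8 + 0.5063 = 15.31 m
P_hyd = ρgQH = 998.2·9.81·0.215·15.31 = 32.23 kW
P_shaft = P_hyd/η = 32.23/0.80 = 40.28 kW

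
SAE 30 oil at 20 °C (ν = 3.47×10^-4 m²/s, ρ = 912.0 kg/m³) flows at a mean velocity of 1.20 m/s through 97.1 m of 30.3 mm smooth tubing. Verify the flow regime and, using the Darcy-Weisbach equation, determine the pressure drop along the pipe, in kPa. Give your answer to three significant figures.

Δp ≈ 1290 kPa

Re = VD/ν = 1.20·0.03030/3.47×10^-4 = 105 → laminar (Re < 2300)
f = 64/Re = 0.6108
h_f = f(L/D)V²/(2g) = 0.6108·(97.1/0.03030)·1.20²/(2·9.81) = 143.7 m
Δp = ρg·h_f = 912.0·9.81·143.7 = 1285 kPa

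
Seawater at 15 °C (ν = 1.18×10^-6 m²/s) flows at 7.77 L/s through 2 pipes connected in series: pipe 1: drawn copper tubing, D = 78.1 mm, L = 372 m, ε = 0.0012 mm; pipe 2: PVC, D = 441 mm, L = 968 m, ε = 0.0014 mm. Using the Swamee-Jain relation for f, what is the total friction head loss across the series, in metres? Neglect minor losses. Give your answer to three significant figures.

H ≈ 11.3 m

Pipe 1: V = 1.622 m/s, Re = 1.07×10^5, ε/D = 1.54×10^-5, f = 0.01770, h_1 = f(L/D)V²/2g = 11.30 m
Pipe 2: V = 0.05087 m/s, Re = 1.90×10^4, ε/D = 3.17×10^-6, f = 0.02615, h_2 = f(L/D)V²/2g = 0.007571 m
Series → Q common, losses add: H = Σh = 11.31 m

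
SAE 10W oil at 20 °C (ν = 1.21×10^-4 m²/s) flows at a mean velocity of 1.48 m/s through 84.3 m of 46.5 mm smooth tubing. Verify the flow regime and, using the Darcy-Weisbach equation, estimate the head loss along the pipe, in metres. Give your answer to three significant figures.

Re = VD/ν = 1.48·0.04650/1.21×10^-4 = 569 → laminar (Re < 2300)
f = 64/Re = 0.1125
h_f = f(L/D)V²/(2g) = 0.1125·(84.3/0.04650)·1.48²/(2·9.81) = 22.77 m

h_f ≈ 22.8 m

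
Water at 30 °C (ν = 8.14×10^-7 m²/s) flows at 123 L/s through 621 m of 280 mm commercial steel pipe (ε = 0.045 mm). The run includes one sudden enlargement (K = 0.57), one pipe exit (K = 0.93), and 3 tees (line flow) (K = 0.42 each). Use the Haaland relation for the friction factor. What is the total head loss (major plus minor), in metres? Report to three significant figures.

V = 4Q/(πD²) = 1.998 m/s; V²/2g = 0.2034 m
Re = 6.87×10^5, ε/D = 1.61×10^-4 → f = 0.01451 (Haaland)
Major: h_f = f(L/D)·V²/2g = 0.01451·2218·0.2034 = 6.545 m
Minor: ΣK = 2.76; h_m = ΣK·V²/2g = 0.5613 m
Total H_L = 6.545 + 0.5613 = 7.106 m

H_L ≈ 7.11 m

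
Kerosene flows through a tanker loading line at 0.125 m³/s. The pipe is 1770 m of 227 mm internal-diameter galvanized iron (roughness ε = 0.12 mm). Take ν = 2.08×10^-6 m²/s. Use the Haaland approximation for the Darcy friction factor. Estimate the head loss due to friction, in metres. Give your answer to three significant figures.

h_f ≈ 68.7 m

V = 4Q/(πD²) = 4·0.125/(π·0.227²) = 3.089 m/s
Re = VD/ν = 3.089·0.227/2.08×10^-6 = 3.37×10^5 → turbulent
ε/D = 0.12/227 = 5.29×10^-4
Haaland: f = 0.01811
h_f = f(L/D)V²/(2g) = 0.01811·(1770/0.227)·3.089²/(2·9.81) = 68.66 m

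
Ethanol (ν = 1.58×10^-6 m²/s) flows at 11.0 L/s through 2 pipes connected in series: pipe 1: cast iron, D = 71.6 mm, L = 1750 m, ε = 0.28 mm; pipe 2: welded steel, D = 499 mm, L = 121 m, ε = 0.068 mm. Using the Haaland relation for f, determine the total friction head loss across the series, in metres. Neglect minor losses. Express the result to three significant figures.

H ≈ 270 m

Pipe 1: V = 2.732 m/s, Re = 1.24×10^5, ε/D = 0.00391, f = 0.02909, h_1 = f(L/D)V²/2g = 270.5 m
Pipe 2: V = 0.05625 m/s, Re = 1.78×10^4, ε/D = 1.36×10^-4, f = 0.02674, h_2 = f(L/D)V²/2g = 0.001046 m
Series → Q common, losses add: H = Σh = 270.5 m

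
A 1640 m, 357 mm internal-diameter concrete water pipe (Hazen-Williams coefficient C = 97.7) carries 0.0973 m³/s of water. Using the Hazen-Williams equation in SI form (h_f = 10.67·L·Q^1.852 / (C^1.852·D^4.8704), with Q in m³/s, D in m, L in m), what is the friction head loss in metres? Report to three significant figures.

h_f ≈ 7.28 m

h_f = 10.67·1640·0.0973^1.852 / (97.7^1.852·0.357^4.8704) = 7.284 m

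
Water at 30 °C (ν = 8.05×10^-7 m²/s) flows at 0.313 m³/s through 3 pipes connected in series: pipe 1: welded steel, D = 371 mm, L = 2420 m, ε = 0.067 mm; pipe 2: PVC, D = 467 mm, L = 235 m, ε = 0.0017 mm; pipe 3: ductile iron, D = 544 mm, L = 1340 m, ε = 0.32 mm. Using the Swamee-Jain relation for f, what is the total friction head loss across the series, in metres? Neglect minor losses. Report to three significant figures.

H ≈ 45.0 m

Pipe 1: V = 2.895 m/s, Re = 1.33×10^6, ε/D = 1.81×10^-4, f = 0.01432, h_1 = f(L/D)V²/2g = 39.92 m
Pipe 2: V = 1.827 m/s, Re = 1.06×10^6, ε/D = 3.64×10^-6, f = 0.01159, h_2 = f(L/D)V²/2g = 0.9925 m
Pipe 3: V = 1.347 m/s, Re = 9.10×10^5, ε/D = 5.88×10^-4, f = 0.01792, h_3 = f(L/D)V²/2g = 4.079 m
Series → Q common, losses add: H = Σh = 45.00 m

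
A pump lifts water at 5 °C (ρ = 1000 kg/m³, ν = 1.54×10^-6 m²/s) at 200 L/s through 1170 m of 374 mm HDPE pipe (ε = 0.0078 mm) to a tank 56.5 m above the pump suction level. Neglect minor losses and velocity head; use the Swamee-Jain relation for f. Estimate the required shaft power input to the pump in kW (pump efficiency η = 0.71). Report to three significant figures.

P_shaft ≈ 176 kW

V = 4Q/(πD²) = 1.821 m/s; Re = 4.42×10^5; ε/D = 2.09×10^-5; f = 0.01369
h_f = f(L/D)V²/2g = 7.234 m
Total head H = z + h_f = 56.5 + 7.234 = 63.73 m
P_hyd = ρgQH = 1000·9.81·0.200·63.73 = 125.0 kW
P_shaft = P_hyd/η = 125.0/0.71 = 176.1 kW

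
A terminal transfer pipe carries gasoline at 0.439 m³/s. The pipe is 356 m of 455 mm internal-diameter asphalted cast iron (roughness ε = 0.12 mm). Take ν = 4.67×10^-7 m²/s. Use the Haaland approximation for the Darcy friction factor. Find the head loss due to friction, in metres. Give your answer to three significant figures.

V = 4Q/(πD²) = 4·0.439/(π·0.455²) = 2.700 m/s
Re = VD/ν = 2.700·0.455/4.67×10^-7 = 2.63×10^6 → turbulent
ε/D = 0.12/455 = 2.64×10^-4
Haaland: f = 0.01484
h_f = f(L/D)V²/(2g) = 0.01484·(356/0.455)·2.700²/(2·9.81) = 4.315 m

h_f ≈ 4.32 m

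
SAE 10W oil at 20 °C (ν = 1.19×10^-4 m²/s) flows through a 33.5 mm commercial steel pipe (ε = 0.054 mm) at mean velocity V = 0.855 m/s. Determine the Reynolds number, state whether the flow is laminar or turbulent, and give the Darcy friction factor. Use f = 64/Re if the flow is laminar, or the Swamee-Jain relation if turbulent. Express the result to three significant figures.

Re ≈ 241; laminar; f = 64/Re ≈ 0.266

Re = VD/ν = 0.8550·0.0335/1.19×10^-4 = 241
Re < 2300 → laminar → f = 64/Re = 0.2659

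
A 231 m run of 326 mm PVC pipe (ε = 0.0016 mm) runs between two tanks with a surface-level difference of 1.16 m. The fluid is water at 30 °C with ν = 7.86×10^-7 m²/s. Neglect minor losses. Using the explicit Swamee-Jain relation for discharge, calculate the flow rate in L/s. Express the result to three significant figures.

Q ≈ 133 L/s

Swamee-Jain (Type II): Q = -0.965·√(gD⁵h_f/L)·ln[ε/(3.7D) + √(3.17ν²L/(gD³h_f))]
√(gD⁵h_f/L) = √(9.81·0.326⁵·1.16/231) = 0.01347
ε/(3.7D) = 1.33×10^-6; √(3.17ν²L/(gD³h_f)) = 3.39×10^-5
Q = -0.965·0.01347·ln(3.520×10^-5) = 0.1333 m³/s
Check: V = 1.60 m/s, Re = 6.62×10^5, f = 0.01255, h_f = 1.16 m ≈ 1.16 m ✓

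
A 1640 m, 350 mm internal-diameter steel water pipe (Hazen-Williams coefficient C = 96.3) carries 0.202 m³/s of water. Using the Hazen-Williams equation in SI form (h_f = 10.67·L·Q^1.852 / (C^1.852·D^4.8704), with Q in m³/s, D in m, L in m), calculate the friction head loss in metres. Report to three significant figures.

h_f = 10.67·1640·0.202^1.852 / (96.3^1.852·0.350^4.8704) = 31.87 m

h_f ≈ 31.9 m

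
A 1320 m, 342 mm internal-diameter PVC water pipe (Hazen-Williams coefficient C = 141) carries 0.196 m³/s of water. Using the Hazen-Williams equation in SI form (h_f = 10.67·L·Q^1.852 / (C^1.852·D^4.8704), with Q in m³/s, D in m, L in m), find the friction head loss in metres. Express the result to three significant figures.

h_f ≈ 13.4 m

h_f = 10.67·1320·0.196^1.852 / (141^1.852·0.342^4.8704) = 13.40 m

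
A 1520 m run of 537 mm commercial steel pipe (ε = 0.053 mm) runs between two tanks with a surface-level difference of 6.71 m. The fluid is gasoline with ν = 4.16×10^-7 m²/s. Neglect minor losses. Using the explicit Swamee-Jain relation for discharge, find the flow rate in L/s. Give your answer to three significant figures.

Swamee-Jain (Type II): Q = -0.965·√(gD⁵h_f/L)·ln[ε/(3.7D) + √(3.17ν²L/(gD³h_f))]
√(gD⁵h_f/L) = √(9.81·0.537⁵·6.71/1520) = 0.04398
ε/(3.7D) = 2.67×10^-5; √(3.17ν²L/(gD³h_f)) = 9.04×10^-6
Q = -0.965·0.04398·ln(3.572×10^-5) = 0.4345 m³/s
Check: V = 1.92 m/s, Re = 2.48×10^6, f = 0.01271, h_f = 6.75 m ≈ 6.71 m ✓

Q ≈ 435 L/s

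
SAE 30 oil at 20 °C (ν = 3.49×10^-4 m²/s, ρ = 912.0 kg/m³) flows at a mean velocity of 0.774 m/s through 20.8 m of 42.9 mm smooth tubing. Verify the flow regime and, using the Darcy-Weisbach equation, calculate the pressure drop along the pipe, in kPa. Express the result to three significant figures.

Re = VD/ν = 0.774·0.04290/3.49×10^-4 = 95.1 → laminar (Re < 2300)
f = 64/Re = 0.6727
h_f = f(L/D)V²/(2g) = 0.6727·(20.8/0.04290)·0.774²/(2·9.81) = 9.959 m
Δp = ρg·h_f = 912.0·9.81·9.959 = 89.10 kPa

Δp ≈ 89.1 kPa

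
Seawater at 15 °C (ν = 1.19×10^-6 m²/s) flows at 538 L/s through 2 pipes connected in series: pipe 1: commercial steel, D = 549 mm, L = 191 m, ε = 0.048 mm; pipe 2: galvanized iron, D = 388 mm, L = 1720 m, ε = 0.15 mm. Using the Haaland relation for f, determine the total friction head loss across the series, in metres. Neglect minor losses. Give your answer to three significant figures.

Pipe 1: V = 2.273 m/s, Re = 1.05×10^6, ε/D = 8.74×10^-5, f = 0.01308, h_1 = f(L/D)V²/2g = 1.198 m
Pipe 2: V = 4.550 m/s, Re = 1.48×10^6, ε/D = 3.87×10^-4, f = 0.01617, h_2 = f(L/D)V²/2g = 75.64 m
Series → Q common, losses add: H = Σh = 76.84 m

H ≈ 76.8 m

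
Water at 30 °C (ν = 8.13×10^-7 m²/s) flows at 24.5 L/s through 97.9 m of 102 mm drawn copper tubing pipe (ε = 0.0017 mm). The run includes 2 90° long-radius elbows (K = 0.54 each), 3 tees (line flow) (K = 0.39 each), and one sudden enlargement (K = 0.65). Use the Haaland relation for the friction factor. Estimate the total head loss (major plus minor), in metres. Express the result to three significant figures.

H_L ≈ 7.45 m

V = 4Q/(πD²) = 2.998 m/s; V²/2g = 0.4582 m
Re = 3.76×10^5, ε/D = 1.67×10^-5 → f = 0.01391 (Haaland)
Major: h_f = f(L/D)·V²/2g = 0.01391·959.8·0.4582 = 6.119 m
Minor: ΣK = 2.90; h_m = ΣK·V²/2g = 1.329 m
Total H_L = 6.119 + 1.329 = 7.448 m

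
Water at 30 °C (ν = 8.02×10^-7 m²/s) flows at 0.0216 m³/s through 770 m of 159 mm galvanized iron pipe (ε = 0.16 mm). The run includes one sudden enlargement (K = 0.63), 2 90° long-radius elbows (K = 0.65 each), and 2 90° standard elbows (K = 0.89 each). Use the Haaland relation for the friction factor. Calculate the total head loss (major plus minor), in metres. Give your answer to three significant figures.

V = 4Q/(πD²) = 1.088 m/s; V²/2g = 0.06032 m
Re = 2.16×10^5, ε/D = 0.00101 → f = 0.02085 (Haaland)
Major: h_f = f(L/D)·V²/2g = 0.02085·4843·0.06032 = 6.092 m
Minor: ΣK = 3.71; h_m = ΣK·V²/2g = 0.2238 m
Total H_L = 6.092 + 0.2238 = 6.316 m

H_L ≈ 6.32 m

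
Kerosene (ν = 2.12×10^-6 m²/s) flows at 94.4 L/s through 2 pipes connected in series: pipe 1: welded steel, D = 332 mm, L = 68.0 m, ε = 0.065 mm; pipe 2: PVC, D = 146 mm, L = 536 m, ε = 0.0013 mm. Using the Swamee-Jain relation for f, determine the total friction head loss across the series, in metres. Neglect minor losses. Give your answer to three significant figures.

Pipe 1: V = 1.090 m/s, Re = 1.71×10^5, ε/D = 1.96×10^-4, f = 0.01747, h_1 = f(L/D)V²/2g = 0.2169 m
Pipe 2: V = 5.639 m/s, Re = 3.88×10^5, ε/D = 8.90×10^-6, f = 0.01383, h_2 = f(L/D)V²/2g = 82.26 m
Series → Q common, losses add: H = Σh = 82.47 m

H ≈ 82.5 m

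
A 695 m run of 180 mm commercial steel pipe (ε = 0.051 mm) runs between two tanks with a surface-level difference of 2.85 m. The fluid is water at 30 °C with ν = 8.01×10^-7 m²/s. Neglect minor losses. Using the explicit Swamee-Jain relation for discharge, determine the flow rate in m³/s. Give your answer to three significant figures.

Swamee-Jain (Type II): Q = -0.965·√(gD⁵h_f/L)·ln[ε/(3.7D) + √(3.17ν²L/(gD³h_f))]
√(gD⁵h_f/L) = √(9.81·0.180⁵·2.85/695) = 0.002757
ε/(3.7D) = 7.66×10^-5; √(3.17ν²L/(gD³h_f)) = 9.31×10^-5
Q = -0.965·0.002757·ln(1.697×10^-4) = 0.02310 m³/s
Check: V = 0.908 m/s, Re = 2.04×10^5, f = 0.01764, h_f = 2.86 m ≈ 2.85 m ✓

Q ≈ 0.0231 m³/s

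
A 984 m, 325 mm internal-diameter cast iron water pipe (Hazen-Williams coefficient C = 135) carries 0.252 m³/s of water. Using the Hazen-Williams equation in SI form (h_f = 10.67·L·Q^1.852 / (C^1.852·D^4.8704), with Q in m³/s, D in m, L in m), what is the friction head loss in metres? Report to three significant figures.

h_f ≈ 22.1 m

h_f = 10.67·984·0.252^1.852 / (135^1.852·0.325^4.8704) = 22.11 m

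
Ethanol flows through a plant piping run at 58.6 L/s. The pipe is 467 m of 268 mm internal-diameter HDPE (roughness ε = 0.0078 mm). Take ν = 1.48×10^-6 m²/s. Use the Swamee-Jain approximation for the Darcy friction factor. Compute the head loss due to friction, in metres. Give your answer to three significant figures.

V = 4Q/(πD²) = 4·0.0586/(π·0.268²) = 1.039 m/s
Re = VD/ν = 1.039·0.268/1.48×10^-6 = 1.88×10^5 → turbulent
ε/D = 0.0078/268 = 2.91×10^-5
Swamee-Jain: f = 0.01597
h_f = f(L/D)V²/(2g) = 0.01597·(467/0.268)·1.039²/(2·9.81) = 1.531 m

h_f ≈ 1.53 m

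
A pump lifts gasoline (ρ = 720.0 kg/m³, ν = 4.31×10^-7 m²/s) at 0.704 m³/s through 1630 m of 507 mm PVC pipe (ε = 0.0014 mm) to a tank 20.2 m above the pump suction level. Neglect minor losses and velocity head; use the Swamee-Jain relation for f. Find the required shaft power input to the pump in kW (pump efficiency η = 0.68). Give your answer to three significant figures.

V = 4Q/(πD²) = 3.487 m/s; Re = 4.10×10^6; ε/D = 2.76×10^-6; f = 0.009444
h_f = f(L/D)V²/2g = 18.82 m
Total head H = z + h_f = 20.2 + 18.82 = 39.02 m
P_hyd = ρgQH = 720.0·9.81·0.704·39.02 = 194.0 kW
P_shaft = P_hyd/η = 194.0/0.68 = 285.3 kW

P_shaft ≈ 285 kW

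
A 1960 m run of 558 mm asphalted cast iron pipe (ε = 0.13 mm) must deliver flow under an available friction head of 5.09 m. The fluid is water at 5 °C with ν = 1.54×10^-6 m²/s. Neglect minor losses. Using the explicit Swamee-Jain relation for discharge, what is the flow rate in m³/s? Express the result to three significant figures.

Q ≈ 0.328 m³/s

Swamee-Jain (Type II): Q = -0.965·√(gD⁵h_f/L)·ln[ε/(3.7D) + √(3.17ν²L/(gD³h_f))]
√(gD⁵h_f/L) = √(9.81·0.558⁵·5.09/1960) = 0.03712
ε/(3.7D) = 6.30×10^-5; √(3.17ν²L/(gD³h_f)) = 4.12×10^-5
Q = -0.965·0.03712·ln(1.042×10^-4) = 0.3285 m³/s
Check: V = 1.34 m/s, Re = 4.87×10^5, f = 0.01585, h_f = 5.12 m ≈ 5.09 m ✓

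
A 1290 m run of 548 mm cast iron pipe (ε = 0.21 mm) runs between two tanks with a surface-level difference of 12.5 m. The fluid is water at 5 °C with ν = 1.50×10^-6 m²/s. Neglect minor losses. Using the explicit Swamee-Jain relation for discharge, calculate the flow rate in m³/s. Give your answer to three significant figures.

Q ≈ 0.594 m³/s

Swamee-Jain (Type II): Q = -0.965·√(gD⁵h_f/L)·ln[ε/(3.7D) + √(3.17ν²L/(gD³h_f))]
√(gD⁵h_f/L) = √(9.81·0.548⁵·12.5/1290) = 0.06854
ε/(3.7D) = 1.04×10^-4; √(3.17ν²L/(gD³h_f)) = 2.14×10^-5
Q = -0.965·0.06854·ln(1.249×10^-4) = 0.5945 m³/s
Check: V = 2.52 m/s, Re = 9.21×10^5, f = 0.01650, h_f = 12.6 m ≈ 12.5 m ✓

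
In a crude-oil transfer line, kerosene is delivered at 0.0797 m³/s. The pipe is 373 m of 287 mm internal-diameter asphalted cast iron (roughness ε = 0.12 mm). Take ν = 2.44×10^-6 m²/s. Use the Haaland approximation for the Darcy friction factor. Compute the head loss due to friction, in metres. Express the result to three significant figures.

h_f ≈ 1.89 m

V = 4Q/(πD²) = 4·0.0797/(π·0.287²) = 1.232 m/s
Re = VD/ν = 1.232·0.287/2.44×10^-6 = 1.45×10^5 → turbulent
ε/D = 0.12/287 = 4.18×10^-4
Haaland: f = 0.01882
h_f = f(L/D)V²/(2g) = 0.01882·(373/0.287)·1.232²/(2·9.81) = 1.892 m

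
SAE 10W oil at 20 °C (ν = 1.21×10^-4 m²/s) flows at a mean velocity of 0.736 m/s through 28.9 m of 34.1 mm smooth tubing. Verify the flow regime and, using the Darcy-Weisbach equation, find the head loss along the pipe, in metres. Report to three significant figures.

Re = VD/ν = 0.736·0.03410/1.21×10^-4 = 207 → laminar (Re < 2300)
f = 64/Re = 0.3086
h_f = f(L/D)V²/(2g) = 0.3086·(28.9/0.03410)·0.736²/(2·9.81) = 7.220 m

h_f ≈ 7.22 m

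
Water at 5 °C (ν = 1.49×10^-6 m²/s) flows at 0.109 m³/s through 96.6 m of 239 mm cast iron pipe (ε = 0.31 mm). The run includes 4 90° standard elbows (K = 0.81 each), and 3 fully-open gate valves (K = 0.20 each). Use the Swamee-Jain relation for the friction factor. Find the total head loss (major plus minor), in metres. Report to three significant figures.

H_L ≈ 3.80 m

V = 4Q/(πD²) = 2.430 m/s; V²/2g = 0.3009 m
Re = 3.90×10^5, ε/D = 0.00130 → f = 0.02171 (Swamee-Jain)
Major: h_f = f(L/D)·V²/2g = 0.02171·404.2·0.3009 = 2.640 m
Minor: ΣK = 3.84; h_m = ΣK·V²/2g = 1.155 m
Total H_L = 2.640 + 1.155 = 3.795 m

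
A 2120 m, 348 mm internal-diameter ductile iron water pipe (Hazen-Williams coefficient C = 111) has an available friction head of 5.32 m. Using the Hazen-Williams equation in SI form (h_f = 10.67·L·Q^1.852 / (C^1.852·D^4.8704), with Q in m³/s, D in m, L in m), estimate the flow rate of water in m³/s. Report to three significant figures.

Rearranging: Q = [h_f·C^1.852·D^4.8704 / (10.67·L)]^(1/1.852)
Q = [5.32·111^1.852·0.348^4.8704 / (10.67·2120)]^0.540 = 0.07594 m³/s

Q ≈ 0.0759 m³/s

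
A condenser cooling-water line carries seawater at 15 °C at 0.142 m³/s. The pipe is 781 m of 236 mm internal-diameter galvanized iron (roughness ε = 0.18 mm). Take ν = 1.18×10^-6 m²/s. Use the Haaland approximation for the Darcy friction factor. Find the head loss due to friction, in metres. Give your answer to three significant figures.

h_f ≈ 33.6 m

V = 4Q/(πD²) = 4·0.142/(π·0.236²) = 3.246 m/s
Re = VD/ν = 3.246·0.236/1.18×10^-6 = 6.49×10^5 → turbulent
ε/D = 0.18/236 = 7.63×10^-4
Haaland: f = 0.01893
h_f = f(L/D)V²/(2g) = 0.01893·(781/0.236)·3.246²/(2·9.81) = 33.65 m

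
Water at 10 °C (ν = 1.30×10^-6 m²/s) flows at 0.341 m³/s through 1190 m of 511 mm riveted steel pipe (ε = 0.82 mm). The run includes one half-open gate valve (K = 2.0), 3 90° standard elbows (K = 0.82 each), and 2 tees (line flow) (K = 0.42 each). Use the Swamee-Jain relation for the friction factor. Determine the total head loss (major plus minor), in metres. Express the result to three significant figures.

V = 4Q/(πD²) = 1.663 m/s; V²/2g = 0.1409 m
Re = 6.54×10^5, ε/D = 0.00160 → f = 0.02254 (Swamee-Jain)
Major: h_f = f(L/D)·V²/2g = 0.02254·2329·0.1409 = 7.396 m
Minor: ΣK = 5.30; h_m = ΣK·V²/2g = 0.7468 m
Total H_L = 7.396 + 0.7468 = 8.143 m

H_L ≈ 8.14 m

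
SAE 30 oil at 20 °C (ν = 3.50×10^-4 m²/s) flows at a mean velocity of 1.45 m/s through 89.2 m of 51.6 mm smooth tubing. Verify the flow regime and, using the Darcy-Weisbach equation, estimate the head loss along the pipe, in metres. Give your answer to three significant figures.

h_f ≈ 55.5 m

Re = VD/ν = 1.45·0.05160/3.50×10^-4 = 214 → laminar (Re < 2300)
f = 64/Re = 0.2994
h_f = f(L/D)V²/(2g) = 0.2994·(89.2/0.05160)·1.45²/(2·9.81) = 55.46 m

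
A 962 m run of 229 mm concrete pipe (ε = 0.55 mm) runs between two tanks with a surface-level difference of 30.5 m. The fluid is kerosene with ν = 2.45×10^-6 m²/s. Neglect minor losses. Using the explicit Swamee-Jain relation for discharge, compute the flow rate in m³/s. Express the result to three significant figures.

Swamee-Jain (Type II): Q = -0.965·√(gD⁵h_f/L)·ln[ε/(3.7D) + √(3.17ν²L/(gD³h_f))]
√(gD⁵h_f/L) = √(9.81·0.229⁵·30.5/962) = 0.01400
ε/(3.7D) = 6.49×10^-4; √(3.17ν²L/(gD³h_f)) = 7.14×10^-5
Q = -0.965·0.01400·ln(7.205×10^-4) = 0.09772 m³/s
Check: V = 2.37 m/s, Re = 2.22×10^5, f = 0.02548, h_f = 30.7 m ≈ 30.5 m ✓

Q ≈ 0.0977 m³/s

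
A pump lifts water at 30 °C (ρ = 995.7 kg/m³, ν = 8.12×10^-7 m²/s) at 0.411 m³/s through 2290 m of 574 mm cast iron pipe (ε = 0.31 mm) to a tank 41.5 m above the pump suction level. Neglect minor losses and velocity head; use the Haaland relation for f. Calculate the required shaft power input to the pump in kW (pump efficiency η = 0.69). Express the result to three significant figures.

P_shaft ≈ 293 kW

V = 4Q/(πD²) = 1.588 m/s; Re = 1.12×10^6; ε/D = 5.40×10^-4; f = 0.01740
h_f = f(L/D)V²/2g = 8.925 m
Total head H = z + h_f = 41.5 + 8.925 = 50.42 m
P_hyd = ρgQH = 995.7·9.81·0.411·50.42 = 202.4 kW
P_shaft = P_hyd/η = 202.4/0.69 = 293.4 kW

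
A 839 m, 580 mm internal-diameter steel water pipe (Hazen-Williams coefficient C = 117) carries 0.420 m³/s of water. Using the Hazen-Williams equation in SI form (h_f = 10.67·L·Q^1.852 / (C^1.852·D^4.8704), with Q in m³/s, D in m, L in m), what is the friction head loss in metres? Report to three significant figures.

h_f = 10.67·839·0.420^1.852 / (117^1.852·0.580^4.8704) = 3.768 m

h_f ≈ 3.77 m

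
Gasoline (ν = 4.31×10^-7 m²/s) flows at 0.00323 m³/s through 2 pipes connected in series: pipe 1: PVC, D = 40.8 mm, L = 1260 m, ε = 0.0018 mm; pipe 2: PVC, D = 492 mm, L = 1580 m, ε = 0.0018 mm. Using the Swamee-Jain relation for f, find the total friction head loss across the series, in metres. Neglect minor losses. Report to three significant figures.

Pipe 1: V = 2.471 m/s, Re = 2.34×10^5, ε/D = 4.41×10^-5, f = 0.01550, h_1 = f(L/D)V²/2g = 148.9 m
Pipe 2: V = 0.01699 m/s, Re = 1.94×10^4, ε/D = 3.66×10^-6, f = 0.02602, h_2 = f(L/D)V²/2g = 0.001229 m
Series → Q common, losses add: H = Σh = 148.9 m

H ≈ 149 m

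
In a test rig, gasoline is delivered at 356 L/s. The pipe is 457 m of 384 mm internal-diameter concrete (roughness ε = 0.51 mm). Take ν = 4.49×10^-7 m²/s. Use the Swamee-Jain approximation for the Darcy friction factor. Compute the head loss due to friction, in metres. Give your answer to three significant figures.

h_f ≈ 12.2 m

V = 4Q/(πD²) = 4·0.356/(π·0.384²) = 3.074 m/s
Re = VD/ν = 3.074·0.384/4.49×10^-7 = 2.63×10^6 → turbulent
ε/D = 0.51/384 = 0.00133
Swamee-Jain: f = 0.02121
h_f = f(L/D)V²/(2g) = 0.02121·(457/0.384)·3.074²/(2·9.81) = 12.15 m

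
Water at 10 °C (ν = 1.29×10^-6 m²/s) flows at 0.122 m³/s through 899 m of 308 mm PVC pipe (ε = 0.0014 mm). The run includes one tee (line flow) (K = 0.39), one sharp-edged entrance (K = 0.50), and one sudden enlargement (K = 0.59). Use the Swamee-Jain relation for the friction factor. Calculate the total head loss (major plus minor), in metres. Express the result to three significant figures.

V = 4Q/(πD²) = 1.637 m/s; V²/2g = 0.1367 m
Re = 3.91×10^5, ε/D = 4.55×10^-6 → f = 0.01375 (Swamee-Jain)
Major: h_f = f(L/D)·V²/2g = 0.01375·2919·0.1367 = 5.484 m
Minor: ΣK = 1.48; h_m = ΣK·V²/2g = 0.2023 m
Total H_L = 5.484 + 0.2023 = 5.687 m

H_L ≈ 5.69 m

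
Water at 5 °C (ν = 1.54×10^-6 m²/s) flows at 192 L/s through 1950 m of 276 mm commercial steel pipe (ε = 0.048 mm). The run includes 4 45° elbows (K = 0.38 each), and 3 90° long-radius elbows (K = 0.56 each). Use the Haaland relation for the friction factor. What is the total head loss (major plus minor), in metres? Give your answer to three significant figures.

H_L ≈ 56.8 m

V = 4Q/(πD²) = 3.209 m/s; V²/2g = 0.5249 m
Re = 5.75×10^5, ε/D = 1.74×10^-4 → f = 0.01486 (Haaland)
Major: h_f = f(L/D)·V²/2g = 0.01486·7065·0.5249 = 55.11 m
Minor: ΣK = 3.20; h_m = ΣK·V²/2g = 1.680 m
Total H_L = 55.11 + 1.680 = 56.79 m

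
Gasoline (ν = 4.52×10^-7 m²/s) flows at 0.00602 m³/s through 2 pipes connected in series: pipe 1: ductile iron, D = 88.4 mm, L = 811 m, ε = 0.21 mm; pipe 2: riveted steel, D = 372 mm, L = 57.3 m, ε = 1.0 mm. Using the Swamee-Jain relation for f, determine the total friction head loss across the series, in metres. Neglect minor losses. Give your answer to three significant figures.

Pipe 1: V = 0.9808 m/s, Re = 1.92×10^5, ε/D = 0.00238, f = 0.02553, h_1 = f(L/D)V²/2g = 11.49 m
Pipe 2: V = 0.05539 m/s, Re = 4.56×10^4, ε/D = 0.00269, f = 0.02852, h_2 = f(L/D)V²/2g = 6.869×10^-4 m
Series → Q common, losses add: H = Σh = 11.49 m

H ≈ 11.5 m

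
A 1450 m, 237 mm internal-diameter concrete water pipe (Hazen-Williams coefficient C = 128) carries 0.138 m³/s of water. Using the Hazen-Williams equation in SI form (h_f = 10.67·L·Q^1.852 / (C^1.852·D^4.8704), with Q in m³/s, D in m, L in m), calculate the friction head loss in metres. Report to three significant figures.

h_f ≈ 54.9 m

h_f = 10.67·1450·0.138^1.852 / (128^1.852·0.237^4.8704) = 54.86 m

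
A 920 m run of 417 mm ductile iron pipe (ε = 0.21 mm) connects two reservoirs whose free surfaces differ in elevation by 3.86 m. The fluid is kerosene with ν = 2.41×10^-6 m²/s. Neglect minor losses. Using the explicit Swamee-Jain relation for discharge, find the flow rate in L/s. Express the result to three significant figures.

Swamee-Jain (Type II): Q = -0.965·√(gD⁵h_f/L)·ln[ε/(3.7D) + √(3.17ν²L/(gD³h_f))]
√(gD⁵h_f/L) = √(9.81·0.417⁵·3.86/920) = 0.02278
ε/(3.7D) = 1.36×10^-4; √(3.17ν²L/(gD³h_f)) = 7.85×10^-5
Q = -0.965·0.02278·ln(2.147×10^-4) = 0.1857 m³/s
Check: V = 1.36 m/s, Re = 2.35×10^5, f = 0.01869, h_f = 3.89 m ≈ 3.86 m ✓

Q ≈ 186 L/s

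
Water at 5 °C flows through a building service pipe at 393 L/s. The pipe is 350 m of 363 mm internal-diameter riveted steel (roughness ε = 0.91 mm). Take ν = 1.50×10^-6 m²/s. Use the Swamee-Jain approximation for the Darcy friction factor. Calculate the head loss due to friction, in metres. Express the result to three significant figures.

V = 4Q/(πD²) = 4·0.393/(π·0.363²) = 3.797 m/s
Re = VD/ν = 3.797·0.363/1.50×10^-6 = 9.19×10^5 → turbulent
ε/D = 0.91/363 = 0.00251
Swamee-Jain: f = 0.02514
h_f = f(L/D)V²/(2g) = 0.02514·(350/0.363)·3.797²/(2·9.81) = 17.81 m

h_f ≈ 17.8 m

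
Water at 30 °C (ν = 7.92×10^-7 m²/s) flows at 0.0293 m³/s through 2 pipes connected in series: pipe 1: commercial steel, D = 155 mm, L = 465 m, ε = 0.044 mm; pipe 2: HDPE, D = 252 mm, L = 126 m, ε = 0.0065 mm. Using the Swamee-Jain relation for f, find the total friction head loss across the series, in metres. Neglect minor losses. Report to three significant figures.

H ≈ 6.38 m

Pipe 1: V = 1.553 m/s, Re = 3.04×10^5, ε/D = 2.84×10^-4, f = 0.01693, h_1 = f(L/D)V²/2g = 6.240 m
Pipe 2: V = 0.5875 m/s, Re = 1.87×10^5, ε/D = 2.58×10^-5, f = 0.01596, h_2 = f(L/D)V²/2g = 0.1404 m
Series → Q common, losses add: H = Σh = 6.381 m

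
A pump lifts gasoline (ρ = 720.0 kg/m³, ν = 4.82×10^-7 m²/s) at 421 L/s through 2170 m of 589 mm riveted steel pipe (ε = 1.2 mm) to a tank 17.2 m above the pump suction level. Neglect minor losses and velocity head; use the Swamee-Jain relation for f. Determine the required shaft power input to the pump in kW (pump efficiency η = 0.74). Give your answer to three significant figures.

V = 4Q/(πD²) = 1.545 m/s; Re = 1.89×10^6; ε/D = 0.00204; f = 0.02368
h_f = f(L/D)V²/2g = 10.62 m
Total head H = z + h_f = 17.2 + 10.62 = 27.82 m
P_hyd = ρgQH = 720.0·9.81·0.421·27.82 = 82.72 kW
P_shaft = P_hyd/η = 82.72/0.74 = 111.8 kW

P_shaft ≈ 112 kW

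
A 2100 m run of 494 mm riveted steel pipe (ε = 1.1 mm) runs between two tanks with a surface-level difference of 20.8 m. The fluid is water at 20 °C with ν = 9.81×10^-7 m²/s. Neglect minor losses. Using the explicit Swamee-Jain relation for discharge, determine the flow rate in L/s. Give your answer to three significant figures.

Q ≈ 381 L/s

Swamee-Jain (Type II): Q = -0.965·√(gD⁵h_f/L)·ln[ε/(3.7D) + √(3.17ν²L/(gD³h_f))]
√(gD⁵h_f/L) = √(9.81·0.494⁵·20.8/2100) = 0.05347
ε/(3.7D) = 6.02×10^-4; √(3.17ν²L/(gD³h_f)) = 1.61×10^-5
Q = -0.965·0.05347·ln(6.180×10^-4) = 0.3812 m³/s
Check: V = 1.99 m/s, Re = 1.00×10^6, f = 0.02435, h_f = 20.9 m ≈ 20.8 m ✓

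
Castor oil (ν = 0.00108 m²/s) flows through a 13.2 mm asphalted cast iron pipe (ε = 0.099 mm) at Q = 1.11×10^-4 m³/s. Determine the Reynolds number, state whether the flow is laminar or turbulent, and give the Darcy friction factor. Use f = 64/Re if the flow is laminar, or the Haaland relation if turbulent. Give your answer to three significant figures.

Re ≈ 9.91; laminar; f = 64/Re ≈ 6.46

V = 4Q/(πD²) = 0.8111 m/s
Re = VD/ν = 0.8111·0.0132/0.00108 = 9.91
Re < 2300 → laminar → f = 64/Re = 6.456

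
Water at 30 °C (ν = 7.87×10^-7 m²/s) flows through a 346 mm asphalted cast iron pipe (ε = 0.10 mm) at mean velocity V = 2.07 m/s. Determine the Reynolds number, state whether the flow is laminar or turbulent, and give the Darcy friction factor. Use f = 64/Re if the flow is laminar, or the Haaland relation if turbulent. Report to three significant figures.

Re ≈ 9.10×10^5; turbulent; f ≈ 0.0156

Re = VD/ν = 2.070·0.346/7.87×10^-7 = 9.10×10^5
Re > 4000 → turbulent; ε/D = 2.89×10^-4
Haaland: f = 0.01556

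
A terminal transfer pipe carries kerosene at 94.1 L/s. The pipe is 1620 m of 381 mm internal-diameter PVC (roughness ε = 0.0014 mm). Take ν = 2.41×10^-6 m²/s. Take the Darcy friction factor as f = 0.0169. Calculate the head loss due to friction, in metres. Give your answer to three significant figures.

h_f ≈ 2.50 m

V = 4Q/(πD²) = 4·0.0941/(π·0.381²) = 0.8254 m/s
h_f = f(L/D)V²/(2g) = 0.01690·(1620/0.381)·0.8254²/(2·9.81) = 2.495 m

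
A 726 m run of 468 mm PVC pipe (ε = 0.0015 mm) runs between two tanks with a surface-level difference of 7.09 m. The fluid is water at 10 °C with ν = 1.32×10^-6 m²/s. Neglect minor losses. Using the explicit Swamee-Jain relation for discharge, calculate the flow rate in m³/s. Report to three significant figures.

Q ≈ 0.475 m³/s

Swamee-Jain (Type II): Q = -0.965·√(gD⁵h_f/L)·ln[ε/(3.7D) + √(3.17ν²L/(gD³h_f))]
√(gD⁵h_f/L) = √(9.81·0.468⁵·7.09/726) = 0.04638
ε/(3.7D) = 8.66×10^-7; √(3.17ν²L/(gD³h_f)) = 2.37×10^-5
Q = -0.965·0.04638·ln(2.458×10^-5) = 0.4750 m³/s
Check: V = 2.76 m/s, Re = 9.79×10^5, f = 0.01173, h_f = 7.07 m ≈ 7.09 m ✓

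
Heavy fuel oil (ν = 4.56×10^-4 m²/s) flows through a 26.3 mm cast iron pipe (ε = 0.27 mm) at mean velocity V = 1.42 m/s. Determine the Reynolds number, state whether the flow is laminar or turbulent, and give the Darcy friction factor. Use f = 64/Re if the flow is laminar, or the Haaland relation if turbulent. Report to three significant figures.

Re ≈ 81.9; laminar; f = 64/Re ≈ 0.781

Re = VD/ν = 1.420·0.0263/4.56×10^-4 = 81.9
Re < 2300 → laminar → f = 64/Re = 0.7814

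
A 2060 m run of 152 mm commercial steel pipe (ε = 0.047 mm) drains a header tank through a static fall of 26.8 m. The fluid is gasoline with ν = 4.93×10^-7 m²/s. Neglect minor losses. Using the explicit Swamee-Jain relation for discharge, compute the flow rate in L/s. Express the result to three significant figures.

Swamee-Jain (Type II): Q = -0.965·√(gD⁵h_f/L)·ln[ε/(3.7D) + √(3.17ν²L/(gD³h_f))]
√(gD⁵h_f/L) = √(9.81·0.152⁵·26.8/2060) = 0.003218
ε/(3.7D) = 8.36×10^-5; √(3.17ν²L/(gD³h_f)) = 4.15×10^-5
Q = -0.965·0.003218·ln(1.250×10^-4) = 0.02791 m³/s
Check: V = 1.54 m/s, Re = 4.74×10^5, f = 0.01651, h_f = 27.0 m ≈ 26.8 m ✓

Q ≈ 27.9 L/s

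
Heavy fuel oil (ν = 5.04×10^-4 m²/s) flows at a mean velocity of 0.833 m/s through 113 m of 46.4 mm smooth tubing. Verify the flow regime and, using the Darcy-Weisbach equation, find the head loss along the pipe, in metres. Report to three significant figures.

Re = VD/ν = 0.833·0.04640/5.04×10^-4 = 76.7 → laminar (Re < 2300)
f = 64/Re = 0.8345
h_f = f(L/D)V²/(2g) = 0.8345·(113/0.04640)·0.833²/(2·9.81) = 71.88 m

h_f ≈ 71.9 m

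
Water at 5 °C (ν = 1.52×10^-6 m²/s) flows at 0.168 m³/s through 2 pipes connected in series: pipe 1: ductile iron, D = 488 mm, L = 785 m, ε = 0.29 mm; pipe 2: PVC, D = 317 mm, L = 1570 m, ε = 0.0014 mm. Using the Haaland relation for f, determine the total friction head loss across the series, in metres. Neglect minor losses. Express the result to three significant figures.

Pipe 1: V = 0.8982 m/s, Re = 2.88×10^5, ε/D = 5.94×10^-4, f = 0.01864, h_1 = f(L/D)V²/2g = 1.233 m
Pipe 2: V = 2.129 m/s, Re = 4.44×10^5, ε/D = 4.42×10^-6, f = 0.01339, h_2 = f(L/D)V²/2g = 15.32 m
Series → Q common, losses add: H = Σh = 16.55 m

H ≈ 16.5 m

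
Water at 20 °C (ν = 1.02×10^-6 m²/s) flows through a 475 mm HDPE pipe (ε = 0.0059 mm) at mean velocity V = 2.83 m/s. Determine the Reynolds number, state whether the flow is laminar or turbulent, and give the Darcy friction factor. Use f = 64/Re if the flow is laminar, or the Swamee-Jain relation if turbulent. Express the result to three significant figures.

Re ≈ 1.32×10^6; turbulent; f ≈ 0.0114

Re = VD/ν = 2.830·0.475/1.02×10^-6 = 1.32×10^6
Re > 4000 → turbulent; ε/D = 1.24×10^-5
Swamee-Jain: f = 0.01144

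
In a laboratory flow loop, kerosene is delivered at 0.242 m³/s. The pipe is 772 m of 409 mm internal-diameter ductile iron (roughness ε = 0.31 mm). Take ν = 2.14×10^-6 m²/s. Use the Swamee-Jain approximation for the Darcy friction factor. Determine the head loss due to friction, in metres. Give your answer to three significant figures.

V = 4Q/(πD²) = 4·0.242/(π·0.409²) = 1.842 m/s
Re = VD/ν = 1.842·0.409/2.14×10^-6 = 3.52×10^5 → turbulent
ε/D = 0.31/409 = 7.58×10^-4
Swamee-Jain: f = 0.01951
h_f = f(L/D)V²/(2g) = 0.01951·(772/0.409)·1.842²/(2·9.81) = 6.369 m

h_f ≈ 6.37 m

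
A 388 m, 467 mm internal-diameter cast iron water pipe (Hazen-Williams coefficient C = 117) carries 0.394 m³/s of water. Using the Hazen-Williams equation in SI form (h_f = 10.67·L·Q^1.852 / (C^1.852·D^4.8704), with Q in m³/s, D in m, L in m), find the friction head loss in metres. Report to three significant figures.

h_f = 10.67·388·0.394^1.852 / (117^1.852·0.467^4.8704) = 4.448 m

h_f ≈ 4.45 m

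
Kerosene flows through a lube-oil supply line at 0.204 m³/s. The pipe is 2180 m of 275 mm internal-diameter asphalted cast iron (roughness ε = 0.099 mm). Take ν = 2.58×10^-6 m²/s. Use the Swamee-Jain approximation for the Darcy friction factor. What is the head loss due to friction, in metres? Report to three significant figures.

V = 4Q/(πD²) = 4·0.204/(π·0.275²) = 3.435 m/s
Re = VD/ν = 3.435·0.275/2.58×10^-6 = 3.66×10^5 → turbulent
ε/D = 0.099/275 = 3.60×10^-4
Swamee-Jain: f = 0.01719
h_f = f(L/D)V²/(2g) = 0.01719·(2180/0.275)·3.435²/(2·9.81) = 81.95 m

h_f ≈ 81.9 m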